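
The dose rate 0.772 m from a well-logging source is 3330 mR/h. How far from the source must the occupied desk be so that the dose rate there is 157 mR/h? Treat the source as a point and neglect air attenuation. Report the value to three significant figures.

3.56 m

Applying the 1/r² law, d₂ = d₁·√(I₁/I₂).
I₁/I₂ = 3330/157 = 21.21, so d₂ = 0.772 × √21.21 = 3.555 m.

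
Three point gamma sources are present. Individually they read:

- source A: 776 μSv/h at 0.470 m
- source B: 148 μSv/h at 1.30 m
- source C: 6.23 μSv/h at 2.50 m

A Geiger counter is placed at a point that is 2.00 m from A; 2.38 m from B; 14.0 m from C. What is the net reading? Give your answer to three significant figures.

Each source contributes Iᵢ·(dᵢ/rᵢ)²; contributions add.
A: 776 × (0.470/2.00)² = 42.85 μSv/h
B: 148 × (1.30/2.38)² = 44.16 μSv/h
C: 6.23 × (2.50/14.0)² = 0.1987 μSv/h
Total = 42.85 + 44.16 + 0.1987 = 87.21 μSv/h.

87.2 μSv/h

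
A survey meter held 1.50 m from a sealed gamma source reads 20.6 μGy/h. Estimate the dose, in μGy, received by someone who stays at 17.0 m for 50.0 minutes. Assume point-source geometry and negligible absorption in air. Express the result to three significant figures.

0.134 μGy

Using I₁d₁² = I₂d₂², rate at 17.0 m:
(1.50/17.0)² = 0.007785, so 20.6 × 0.007785 = 0.1604 μGy/h.
Dose = rate × time = 0.1604 μGy/h × 0.8333 h = 0.1337 μGy.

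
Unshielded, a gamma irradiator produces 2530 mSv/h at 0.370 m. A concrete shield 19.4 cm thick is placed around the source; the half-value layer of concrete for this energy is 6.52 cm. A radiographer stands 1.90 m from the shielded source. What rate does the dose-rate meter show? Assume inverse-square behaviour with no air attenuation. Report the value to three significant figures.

Distance alone: 2530 × (0.370/1.90)² = 2530 × 0.03792 = 95.94 mSv/h.
Shield: 19.4/6.52 = 2.975 half-value layers → attenuation 2^(−2.975) = 0.1272.
Combined: 95.94 × 0.1272 = 12.20 mSv/h.

12.2 mSv/h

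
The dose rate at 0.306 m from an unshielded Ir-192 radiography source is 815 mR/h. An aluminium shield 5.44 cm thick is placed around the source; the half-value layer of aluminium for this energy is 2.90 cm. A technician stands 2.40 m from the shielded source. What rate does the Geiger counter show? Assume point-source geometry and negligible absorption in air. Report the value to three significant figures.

3.61 mR/h

Distance alone: 815 × (0.306/2.40)² = 815 × 0.01626 = 13.25 mR/h.
Shield: 5.44/2.90 = 1.876 half-value layers → attenuation 2^(−1.876) = 0.2724.
Combined: 13.25 × 0.2724 = 3.609 mR/h.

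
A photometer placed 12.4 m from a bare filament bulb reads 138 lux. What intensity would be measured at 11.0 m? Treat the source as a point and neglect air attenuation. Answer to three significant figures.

By the inverse-square law, scaling from 12.4 m to 11.0 m:
(12.4/11.0)² = 1.271, so 138 × 1.271 = 175.4 lux.

175 lux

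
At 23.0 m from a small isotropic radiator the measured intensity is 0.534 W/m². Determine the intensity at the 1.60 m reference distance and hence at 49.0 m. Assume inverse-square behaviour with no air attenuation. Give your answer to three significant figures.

110 W/m²; 0.118 W/m²

Intensity scales as (d₁/d₂)², so
At 1.60 m: 0.534 × (23.0/1.60)² = 0.534 × 206.6 = 110.3 W/m²
At 49.0 m: 110.3 × (1.60/49.0)² = 110.3 × 0.001066 = 0.1176 W/m².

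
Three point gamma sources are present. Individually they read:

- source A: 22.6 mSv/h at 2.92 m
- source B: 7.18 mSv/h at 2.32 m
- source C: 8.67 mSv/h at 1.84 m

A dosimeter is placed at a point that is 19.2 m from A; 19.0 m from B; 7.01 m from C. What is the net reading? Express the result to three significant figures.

1.23 mSv/h

Each source contributes Iᵢ·(dᵢ/rᵢ)²; contributions add.
A: 22.6 × (2.92/19.2)² = 0.5227 mSv/h
B: 7.18 × (2.32/19.0)² = 0.1071 mSv/h
C: 8.67 × (1.84/7.01)² = 0.5973 mSv/h
Total = 0.5227 + 0.1071 + 0.5973 = 1.227 mSv/h.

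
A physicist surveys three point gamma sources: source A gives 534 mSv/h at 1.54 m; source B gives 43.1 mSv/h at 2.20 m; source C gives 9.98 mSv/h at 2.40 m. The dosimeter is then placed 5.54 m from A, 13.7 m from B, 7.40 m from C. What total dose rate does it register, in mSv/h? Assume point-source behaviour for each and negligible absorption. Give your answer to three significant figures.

43.4 mSv/h

By superposition, sum each source's inverse-square contribution:
A: 534 × (1.54/5.54)² = 41.26 mSv/h
B: 43.1 × (2.20/13.7)² = 1.111 mSv/h
C: 9.98 × (2.40/7.40)² = 1.050 mSv/h
Total = 41.26 + 1.111 + 1.050 = 43.42 mSv/h.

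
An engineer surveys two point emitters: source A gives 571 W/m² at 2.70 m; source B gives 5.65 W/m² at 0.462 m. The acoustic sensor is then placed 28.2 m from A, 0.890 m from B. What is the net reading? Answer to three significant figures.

By superposition, sum each source's inverse-square contribution:
A: 571 × (2.70/28.2)² = 5.234 W/m²
B: 5.65 × (0.462/0.890)² = 1.522 W/m²
Total = 5.234 + 1.522 = 6.756 W/m².

6.76 W/m²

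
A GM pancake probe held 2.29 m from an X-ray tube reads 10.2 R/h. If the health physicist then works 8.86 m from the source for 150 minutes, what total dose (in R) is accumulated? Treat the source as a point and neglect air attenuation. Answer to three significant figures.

1.70 R

Using I₁d₁² = I₂d₂², rate at 8.86 m:
10.2 × (2.29/8.86)² = 10.2 × 0.06680 = 0.6814 R/h.
Dose = rate × time = 0.6814 R/h × 2.500 h = 1.704 R.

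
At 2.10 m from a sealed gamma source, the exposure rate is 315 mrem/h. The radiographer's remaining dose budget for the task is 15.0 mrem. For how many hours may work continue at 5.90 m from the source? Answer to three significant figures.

By the inverse-square law, rate at 5.90 m:
(2.10/5.90)² = 0.1267, so 315 × 0.1267 = 39.91 mrem/h.
Stay time = 15.0 mrem ÷ 39.91 mrem/h = 0.3758 h.

0.376 h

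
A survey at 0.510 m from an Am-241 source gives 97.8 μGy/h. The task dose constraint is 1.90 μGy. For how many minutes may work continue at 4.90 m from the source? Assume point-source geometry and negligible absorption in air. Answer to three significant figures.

By the inverse-square law, rate at 4.90 m:
(0.510/4.90)² = 0.01083, so 97.8 × 0.01083 = 1.059 μGy/h.
Stay time = 1.90 μGy ÷ 1.059 μGy/h = 1.794 h = 107.6 min.

108 min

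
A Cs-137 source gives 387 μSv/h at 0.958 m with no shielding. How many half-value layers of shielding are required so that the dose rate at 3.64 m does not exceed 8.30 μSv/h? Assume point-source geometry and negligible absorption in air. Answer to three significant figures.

1.69 half-value layers

At 3.64 m, distance alone gives 387 × (0.958/3.64)² = 387 × 0.06927 = 26.81 μSv/h.
Further attenuation needed: 26.81/8.30 = 3.230.
n = log₂(3.230) = 1.692 half-value layers.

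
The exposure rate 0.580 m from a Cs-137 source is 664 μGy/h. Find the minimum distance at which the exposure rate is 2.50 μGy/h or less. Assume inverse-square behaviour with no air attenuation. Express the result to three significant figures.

9.45 m

Applying the 1/r² law, d₂ = d₁·√(I₁/I₂).
I₁/I₂ = 664/2.50 = 265.6, so d₂ = 0.580 × √265.6 = 9.452 m.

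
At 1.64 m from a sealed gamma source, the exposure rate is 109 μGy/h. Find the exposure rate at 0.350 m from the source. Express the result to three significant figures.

2390 μGy/h

Since intensity falls as 1/r², the rate at 0.350 m is
109 × (1.64/0.350)² = 109 × 21.96 = 2394 μGy/h.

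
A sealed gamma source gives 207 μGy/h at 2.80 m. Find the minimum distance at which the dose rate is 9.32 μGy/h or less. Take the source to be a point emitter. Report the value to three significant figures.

Since intensity falls as 1/r², d₂ = d₁·√(I₁/I₂).
I₁/I₂ = 207/9.32 = 22.21, so d₂ = 2.80 × √22.21 = 13.20 m.

13.2 m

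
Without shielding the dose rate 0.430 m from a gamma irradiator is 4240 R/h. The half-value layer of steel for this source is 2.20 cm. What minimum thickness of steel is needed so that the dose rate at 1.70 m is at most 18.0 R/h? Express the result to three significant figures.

At 1.70 m, distance alone gives (0.430/1.70)² = 0.06398, so 4240 × 0.06398 = 271.3 R/h.
Further attenuation needed: 271.3/18.0 = 15.07.
n = log₂(15.07) = 3.914 half-value layers.
Thickness = 3.914 × 2.20 cm = 8.611 cm.

8.61 cm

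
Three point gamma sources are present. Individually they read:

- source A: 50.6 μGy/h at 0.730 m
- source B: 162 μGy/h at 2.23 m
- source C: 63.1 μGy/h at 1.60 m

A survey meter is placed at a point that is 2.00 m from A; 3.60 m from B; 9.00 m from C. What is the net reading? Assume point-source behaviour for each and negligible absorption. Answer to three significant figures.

70.9 μGy/h

By superposition, sum each source's inverse-square contribution:
A: 50.6 × (0.730/2.00)² = 6.741 μGy/h
B: 162 × (2.23/3.60)² = 62.16 μGy/h
C: 63.1 × (1.60/9.00)² = 1.994 μGy/h
Total = 6.741 + 62.16 + 1.994 = 70.89 μGy/h.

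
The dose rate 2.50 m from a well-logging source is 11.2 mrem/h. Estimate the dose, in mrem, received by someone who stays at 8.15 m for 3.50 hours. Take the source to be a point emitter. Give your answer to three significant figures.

3.69 mrem

Intensity scales as (d₁/d₂)², so rate at 8.15 m:
11.2 × (2.50/8.15)² = 11.2 × 0.09409 = 1.054 mrem/h.
Dose = rate × time = 1.054 mrem/h × 3.500 h = 3.689 mrem.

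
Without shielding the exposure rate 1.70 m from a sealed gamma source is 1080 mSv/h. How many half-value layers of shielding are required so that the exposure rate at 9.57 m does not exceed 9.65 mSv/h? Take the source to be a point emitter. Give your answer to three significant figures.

At 9.57 m, distance alone gives (1.70/9.57)² = 0.03156, so 1080 × 0.03156 = 34.08 mSv/h.
Further attenuation needed: 34.08/9.65 = 3.532.
n = log₂(3.532) = 1.820 half-value layers.

1.82 half-value layers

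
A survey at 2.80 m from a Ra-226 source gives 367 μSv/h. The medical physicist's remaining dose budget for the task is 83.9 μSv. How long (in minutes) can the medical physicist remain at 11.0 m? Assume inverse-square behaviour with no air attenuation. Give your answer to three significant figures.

By the inverse-square law, rate at 11.0 m:
(2.80/11.0)² = 0.06479, so 367 × 0.06479 = 23.78 μSv/h.
Stay time = 83.9 μSv ÷ 23.78 μSv/h = 3.528 h = 211.7 min.

212 min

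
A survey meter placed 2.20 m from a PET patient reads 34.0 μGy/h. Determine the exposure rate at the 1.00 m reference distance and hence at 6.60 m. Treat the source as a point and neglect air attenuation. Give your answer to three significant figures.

165 μGy/h; 3.78 μGy/h

Using I₁d₁² = I₂d₂²,
At 1.00 m: (2.20/1.00)² = 4.840, so 34.0 × 4.840 = 164.6 μGy/h
At 6.60 m: 164.6 × (1.00/6.60)² = 164.6 × 0.02296 = 3.779 μGy/h.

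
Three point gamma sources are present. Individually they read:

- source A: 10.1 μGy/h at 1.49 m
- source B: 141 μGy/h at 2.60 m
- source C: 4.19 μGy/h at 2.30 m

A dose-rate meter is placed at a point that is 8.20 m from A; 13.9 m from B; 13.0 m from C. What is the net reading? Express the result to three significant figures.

5.40 μGy/h

Each source contributes Iᵢ·(dᵢ/rᵢ)²; contributions add.
A: 10.1 × (1.49/8.20)² = 0.3335 μGy/h
B: 141 × (2.60/13.9)² = 4.933 μGy/h
C: 4.19 × (2.30/13.0)² = 0.1312 μGy/h
Total = 0.3335 + 4.933 + 0.1312 = 5.398 μGy/h.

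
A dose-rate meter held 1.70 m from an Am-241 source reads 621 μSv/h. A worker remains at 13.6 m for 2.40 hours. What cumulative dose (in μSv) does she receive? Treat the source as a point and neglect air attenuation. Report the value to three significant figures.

Applying the 1/r² law, rate at 13.6 m:
(1.70/13.6)² = 0.01562, so 621 × 0.01562 = 9.700 μSv/h.
Dose = rate × time = 9.700 μSv/h × 2.400 h = 23.28 μSv.

23.3 μSv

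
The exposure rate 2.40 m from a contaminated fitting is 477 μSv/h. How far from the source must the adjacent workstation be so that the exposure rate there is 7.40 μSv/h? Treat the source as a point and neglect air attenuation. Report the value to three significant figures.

By the inverse-square law, d₂ = d₁·√(I₁/I₂).
I₁/I₂ = 477/7.40 = 64.46, so d₂ = 2.40 × √64.46 = 19.27 m.

19.3 m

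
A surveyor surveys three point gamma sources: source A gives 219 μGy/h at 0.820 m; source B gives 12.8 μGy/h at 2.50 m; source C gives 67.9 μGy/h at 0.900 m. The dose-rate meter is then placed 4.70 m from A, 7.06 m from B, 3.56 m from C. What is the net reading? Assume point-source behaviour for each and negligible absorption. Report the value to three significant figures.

Each source contributes Iᵢ·(dᵢ/rᵢ)²; contributions add.
A: 219 × (0.820/4.70)² = 6.666 μGy/h
B: 12.8 × (2.50/7.06)² = 1.605 μGy/h
C: 67.9 × (0.900/3.56)² = 4.340 μGy/h
Total = 6.666 + 1.605 + 4.340 = 12.61 μGy/h.

12.6 μGy/h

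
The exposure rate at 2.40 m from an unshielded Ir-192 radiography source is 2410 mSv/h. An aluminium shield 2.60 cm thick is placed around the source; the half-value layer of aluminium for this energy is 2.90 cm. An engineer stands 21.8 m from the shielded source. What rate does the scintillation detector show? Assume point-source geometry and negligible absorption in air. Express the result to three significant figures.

Distance alone: 2410 × (2.40/21.8)² = 2410 × 0.01212 = 29.21 mSv/h.
Shield: 2.60/2.90 = 0.8966 half-value layers → attenuation 2^(−0.8966) = 0.5372.
Combined: 29.21 × 0.5372 = 15.69 mSv/h.

15.7 mSv/h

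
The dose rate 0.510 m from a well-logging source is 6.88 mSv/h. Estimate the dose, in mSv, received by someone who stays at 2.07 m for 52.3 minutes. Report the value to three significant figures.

0.364 mSv

By the inverse-square law, rate at 2.07 m:
(0.510/2.07)² = 0.06070, so 6.88 × 0.06070 = 0.4176 mSv/h.
Dose = rate × time = 0.4176 mSv/h × 0.8717 h = 0.3640 mSv.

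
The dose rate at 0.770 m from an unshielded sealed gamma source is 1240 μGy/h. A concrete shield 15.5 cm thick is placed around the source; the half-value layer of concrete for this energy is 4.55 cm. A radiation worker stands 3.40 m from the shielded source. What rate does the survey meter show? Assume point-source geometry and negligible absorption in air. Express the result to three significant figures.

6.00 μGy/h

Distance alone: 1240 × (0.770/3.40)² = 1240 × 0.05129 = 63.60 μGy/h.
Shield: 15.5/4.55 = 3.407 half-value layers → attenuation 2^(−3.407) = 0.09427.
Combined: 63.60 × 0.09427 = 5.996 μGy/h.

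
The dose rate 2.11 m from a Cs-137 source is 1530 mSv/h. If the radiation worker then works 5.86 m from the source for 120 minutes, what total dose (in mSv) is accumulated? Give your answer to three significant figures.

397 mSv

Since intensity falls as 1/r², rate at 5.86 m:
1530 × (2.11/5.86)² = 1530 × 0.1296 = 198.3 mSv/h.
Dose = rate × time = 198.3 mSv/h × 2.000 h = 396.6 mSv.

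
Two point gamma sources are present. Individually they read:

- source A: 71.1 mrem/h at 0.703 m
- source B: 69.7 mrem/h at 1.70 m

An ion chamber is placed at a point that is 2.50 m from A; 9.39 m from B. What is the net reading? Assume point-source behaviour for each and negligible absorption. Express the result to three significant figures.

7.91 mrem/h

By superposition, sum each source's inverse-square contribution:
A: 71.1 × (0.703/2.50)² = 5.622 mrem/h
B: 69.7 × (1.70/9.39)² = 2.285 mrem/h
Total = 5.622 + 2.285 = 7.907 mrem/h.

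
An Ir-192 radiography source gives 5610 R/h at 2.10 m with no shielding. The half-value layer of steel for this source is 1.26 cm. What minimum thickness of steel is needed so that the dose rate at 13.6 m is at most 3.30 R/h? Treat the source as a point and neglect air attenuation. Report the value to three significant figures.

6.73 cm

At 13.6 m, distance alone gives 5610 × (2.10/13.6)² = 5610 × 0.02384 = 133.7 R/h.
Further attenuation needed: 133.7/3.30 = 40.52.
n = log₂(40.52) = 5.341 half-value layers.
Thickness = 5.341 × 1.26 cm = 6.730 cm.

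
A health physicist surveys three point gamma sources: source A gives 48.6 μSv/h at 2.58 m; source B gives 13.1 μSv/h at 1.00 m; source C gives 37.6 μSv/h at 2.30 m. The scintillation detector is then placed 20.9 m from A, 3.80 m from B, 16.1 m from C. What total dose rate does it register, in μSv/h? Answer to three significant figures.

By superposition, sum each source's inverse-square contribution:
A: 48.6 × (2.58/20.9)² = 0.7406 μSv/h
B: 13.1 × (1.00/3.80)² = 0.9072 μSv/h
C: 37.6 × (2.30/16.1)² = 0.7673 μSv/h
Total = 0.7406 + 0.9072 + 0.7673 = 2.415 μSv/h.

2.42 μSv/h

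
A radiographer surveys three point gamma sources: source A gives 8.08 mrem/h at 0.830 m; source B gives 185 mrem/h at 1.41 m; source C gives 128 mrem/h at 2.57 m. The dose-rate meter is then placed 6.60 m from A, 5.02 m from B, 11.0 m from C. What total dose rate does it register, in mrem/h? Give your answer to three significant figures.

21.7 mrem/h

Each source contributes Iᵢ·(dᵢ/rᵢ)²; contributions add.
A: 8.08 × (0.830/6.60)² = 0.1278 mrem/h
B: 185 × (1.41/5.02)² = 14.59 mrem/h
C: 128 × (2.57/11.0)² = 6.987 mrem/h
Total = 0.1278 + 14.59 + 6.987 = 21.70 mrem/h.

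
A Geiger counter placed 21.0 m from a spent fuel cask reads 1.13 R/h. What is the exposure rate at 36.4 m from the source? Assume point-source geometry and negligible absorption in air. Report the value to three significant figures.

Intensity scales as (d₁/d₂)², so scaling from 21.0 m to 36.4 m:
(21.0/36.4)² = 0.3328, so 1.13 × 0.3328 = 0.3761 R/h.

0.376 R/h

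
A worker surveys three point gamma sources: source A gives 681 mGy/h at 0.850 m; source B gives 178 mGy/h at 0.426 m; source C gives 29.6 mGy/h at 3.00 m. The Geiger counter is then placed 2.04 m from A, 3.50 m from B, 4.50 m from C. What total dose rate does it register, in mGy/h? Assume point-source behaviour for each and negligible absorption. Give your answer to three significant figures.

Each source contributes Iᵢ·(dᵢ/rᵢ)²; contributions add.
A: 681 × (0.850/2.04)² = 118.2 mGy/h
B: 178 × (0.426/3.50)² = 2.637 mGy/h
C: 29.6 × (3.00/4.50)² = 13.16 mGy/h
Total = 118.2 + 2.637 + 13.16 = 134.0 mGy/h.

134 mGy/h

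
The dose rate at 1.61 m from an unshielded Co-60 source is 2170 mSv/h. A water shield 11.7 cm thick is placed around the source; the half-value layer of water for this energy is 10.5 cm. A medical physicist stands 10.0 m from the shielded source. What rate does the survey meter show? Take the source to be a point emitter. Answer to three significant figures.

Distance alone: (1.61/10.0)² = 0.02592, so 2170 × 0.02592 = 56.25 mSv/h.
Shield: 11.7/10.5 = 1.114 half-value layers → attenuation 2^(−1.114) = 0.4620.
Combined: 56.25 × 0.4620 = 25.99 mSv/h.

26.0 mSv/h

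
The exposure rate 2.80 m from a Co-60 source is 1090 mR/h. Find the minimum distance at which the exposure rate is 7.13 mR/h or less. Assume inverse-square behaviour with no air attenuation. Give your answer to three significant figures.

Intensity scales as (d₁/d₂)², so d₂ = d₁·√(I₁/I₂).
I₁/I₂ = 1090/7.13 = 152.9, so d₂ = 2.80 × √152.9 = 34.62 m.

34.6 m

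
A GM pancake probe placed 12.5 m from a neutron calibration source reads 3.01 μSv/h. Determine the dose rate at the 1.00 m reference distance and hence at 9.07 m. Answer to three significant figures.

470 μSv/h; 5.72 μSv/h

Intensity scales as (d₁/d₂)², so
At 1.00 m: (12.5/1.00)² = 156.2, so 3.01 × 156.2 = 470.2 μSv/h
At 9.07 m: (1.00/9.07)² = 0.01216, so 470.2 × 0.01216 = 5.718 μSv/h.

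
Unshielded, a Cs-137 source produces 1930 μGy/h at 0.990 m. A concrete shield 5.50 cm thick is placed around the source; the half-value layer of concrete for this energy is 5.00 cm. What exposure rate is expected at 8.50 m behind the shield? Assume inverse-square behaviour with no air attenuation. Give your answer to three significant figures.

Distance alone: 1930 × (0.990/8.50)² = 1930 × 0.01357 = 26.19 μGy/h.
Shield: 5.50/5.00 = 1.100 half-value layers → attenuation 2^(−1.100) = 0.4665.
Combined: 26.19 × 0.4665 = 12.22 μGy/h.

12.2 μGy/h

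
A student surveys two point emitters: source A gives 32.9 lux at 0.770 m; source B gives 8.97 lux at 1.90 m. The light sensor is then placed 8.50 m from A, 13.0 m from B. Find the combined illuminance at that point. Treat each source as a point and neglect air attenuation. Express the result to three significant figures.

0.462 lux

Each source contributes Iᵢ·(dᵢ/rᵢ)²; contributions add.
A: 32.9 × (0.770/8.50)² = 0.2700 lux
B: 8.97 × (1.90/13.0)² = 0.1916 lux
Total = 0.2700 + 0.1916 = 0.4616 lux.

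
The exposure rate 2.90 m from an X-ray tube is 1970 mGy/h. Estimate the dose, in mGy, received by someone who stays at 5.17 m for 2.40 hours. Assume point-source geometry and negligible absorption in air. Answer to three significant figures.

Using I₁d₁² = I₂d₂², rate at 5.17 m:
(2.90/5.17)² = 0.3146, so 1970 × 0.3146 = 619.8 mGy/h.
Dose = rate × time = 619.8 mGy/h × 2.400 h = 1488 mGy.

1490 mGy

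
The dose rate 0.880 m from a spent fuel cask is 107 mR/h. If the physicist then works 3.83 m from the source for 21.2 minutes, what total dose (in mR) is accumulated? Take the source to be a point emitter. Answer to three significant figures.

2.00 mR

Since intensity falls as 1/r², rate at 3.83 m:
107 × (0.880/3.83)² = 107 × 0.05279 = 5.649 mR/h.
Dose = rate × time = 5.649 mR/h × 0.3533 h = 1.996 mR.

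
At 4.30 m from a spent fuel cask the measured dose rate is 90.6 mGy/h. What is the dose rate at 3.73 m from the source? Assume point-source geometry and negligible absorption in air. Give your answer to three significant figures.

120 mGy/h

By the inverse-square law, scaling from 4.30 m to 3.73 m:
(4.30/3.73)² = 1.329, so 90.6 × 1.329 = 120.4 mGy/h.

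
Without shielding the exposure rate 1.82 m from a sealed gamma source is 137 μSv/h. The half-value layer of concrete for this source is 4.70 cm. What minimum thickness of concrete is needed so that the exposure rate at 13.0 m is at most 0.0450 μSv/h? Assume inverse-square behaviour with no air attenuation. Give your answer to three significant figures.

27.7 cm

At 13.0 m, distance alone gives 137 × (1.82/13.0)² = 137 × 0.01960 = 2.685 μSv/h.
Further attenuation needed: 2.685/0.0450 = 59.67.
n = log₂(59.67) = 5.899 half-value layers.
Thickness = 5.899 × 4.70 cm = 27.73 cm.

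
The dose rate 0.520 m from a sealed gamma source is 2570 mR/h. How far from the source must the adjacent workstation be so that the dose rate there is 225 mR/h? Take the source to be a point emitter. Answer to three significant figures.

1.76 m

Intensity scales as (d₁/d₂)², so d₂ = d₁·√(I₁/I₂).
I₁/I₂ = 2570/225 = 11.42, so d₂ = 0.520 × √11.42 = 1.757 m.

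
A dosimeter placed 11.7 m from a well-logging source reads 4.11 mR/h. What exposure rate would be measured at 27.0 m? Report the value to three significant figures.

0.772 mR/h

By the inverse-square law, scaling from 11.7 m to 27.0 m:
(11.7/27.0)² = 0.1878, so 4.11 × 0.1878 = 0.7719 mR/h.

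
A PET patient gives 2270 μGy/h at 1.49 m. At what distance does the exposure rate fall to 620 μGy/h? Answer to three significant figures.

2.85 m

By the inverse-square law, d₂ = d₁·√(I₁/I₂).
I₁/I₂ = 2270/620 = 3.661, so d₂ = 1.49 × √3.661 = 2.851 m.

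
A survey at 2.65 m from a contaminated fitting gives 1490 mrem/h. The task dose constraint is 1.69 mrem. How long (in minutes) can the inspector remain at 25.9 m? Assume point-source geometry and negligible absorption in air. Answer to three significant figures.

6.50 min

Intensity scales as (d₁/d₂)², so rate at 25.9 m:
(2.65/25.9)² = 0.01047, so 1490 × 0.01047 = 15.60 mrem/h.
Stay time = 1.69 mrem ÷ 15.60 mrem/h = 0.1083 h = 6.498 min.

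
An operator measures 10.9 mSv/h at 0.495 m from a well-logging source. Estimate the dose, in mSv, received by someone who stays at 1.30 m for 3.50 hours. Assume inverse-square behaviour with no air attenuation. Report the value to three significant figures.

Using I₁d₁² = I₂d₂², rate at 1.30 m:
(0.495/1.30)² = 0.1450, so 10.9 × 0.1450 = 1.581 mSv/h.
Dose = rate × time = 1.581 mSv/h × 3.500 h = 5.534 mSv.

5.53 mSv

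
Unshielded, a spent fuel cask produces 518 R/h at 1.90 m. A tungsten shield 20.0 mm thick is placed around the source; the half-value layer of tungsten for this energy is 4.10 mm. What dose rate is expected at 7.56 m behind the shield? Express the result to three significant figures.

1.11 R/h

Distance alone: (1.90/7.56)² = 0.06316, so 518 × 0.06316 = 32.72 R/h.
Shield: 20.0/4.10 = 4.878 half-value layers → attenuation 2^(−4.878) = 0.03401.
Combined: 32.72 × 0.03401 = 1.113 R/h.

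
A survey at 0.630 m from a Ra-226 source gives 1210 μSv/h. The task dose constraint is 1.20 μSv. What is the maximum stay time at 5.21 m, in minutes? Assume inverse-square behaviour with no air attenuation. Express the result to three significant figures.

4.07 min

Using I₁d₁² = I₂d₂², rate at 5.21 m:
(0.630/5.21)² = 0.01462, so 1210 × 0.01462 = 17.69 μSv/h.
Stay time = 1.20 μSv ÷ 17.69 μSv/h = 0.06783 h = 4.070 min.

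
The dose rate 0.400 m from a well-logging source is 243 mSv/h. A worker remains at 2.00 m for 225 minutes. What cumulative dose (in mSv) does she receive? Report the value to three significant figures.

36.5 mSv

Applying the 1/r² law, rate at 2.00 m:
243 × (0.400/2.00)² = 243 × 0.04000 = 9.720 mSv/h.
Dose = rate × time = 9.720 mSv/h × 3.750 h = 36.45 mSv.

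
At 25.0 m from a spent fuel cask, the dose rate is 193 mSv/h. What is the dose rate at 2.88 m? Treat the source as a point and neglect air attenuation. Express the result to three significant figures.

Applying the 1/r² law, the rate at 2.88 m is
193 × (25.0/2.88)² = 193 × 75.35 = 14540 mSv/h.

14500 mSv/h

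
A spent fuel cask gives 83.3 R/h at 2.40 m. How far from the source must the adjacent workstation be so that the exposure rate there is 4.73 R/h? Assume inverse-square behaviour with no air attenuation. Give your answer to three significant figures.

10.1 m

By the inverse-square law, d₂ = d₁·√(I₁/I₂).
I₁/I₂ = 83.3/4.73 = 17.61, so d₂ = 2.40 × √17.61 = 10.07 m.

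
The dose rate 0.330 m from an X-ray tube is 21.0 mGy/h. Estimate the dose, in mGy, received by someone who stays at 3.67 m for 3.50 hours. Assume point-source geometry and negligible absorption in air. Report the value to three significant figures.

Intensity scales as (d₁/d₂)², so rate at 3.67 m:
21.0 × (0.330/3.67)² = 21.0 × 0.008085 = 0.1698 mGy/h.
Dose = rate × time = 0.1698 mGy/h × 3.500 h = 0.5943 mGy.

0.594 mGy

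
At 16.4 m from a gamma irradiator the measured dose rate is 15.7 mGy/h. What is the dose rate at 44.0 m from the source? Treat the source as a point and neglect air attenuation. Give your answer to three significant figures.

Applying the 1/r² law, scaling from 16.4 m to 44.0 m:
(16.4/44.0)² = 0.1389, so 15.7 × 0.1389 = 2.181 mGy/h.

2.18 mGy/h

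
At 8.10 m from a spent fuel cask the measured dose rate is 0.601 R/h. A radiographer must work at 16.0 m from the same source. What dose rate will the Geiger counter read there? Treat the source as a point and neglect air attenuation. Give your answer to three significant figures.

Applying the 1/r² law, scaling from 8.10 m to 16.0 m:
(8.10/16.0)² = 0.2563, so 0.601 × 0.2563 = 0.1540 R/h.

0.154 R/h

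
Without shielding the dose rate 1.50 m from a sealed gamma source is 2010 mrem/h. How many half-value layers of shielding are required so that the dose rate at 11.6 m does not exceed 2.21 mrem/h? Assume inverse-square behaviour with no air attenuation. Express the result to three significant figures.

3.93 half-value layers

At 11.6 m, distance alone gives (1.50/11.6)² = 0.01672, so 2010 × 0.01672 = 33.61 mrem/h.
Further attenuation needed: 33.61/2.21 = 15.21.
n = log₂(15.21) = 3.927 half-value layers.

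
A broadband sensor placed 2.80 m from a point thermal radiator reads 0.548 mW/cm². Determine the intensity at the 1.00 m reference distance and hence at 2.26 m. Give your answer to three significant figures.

Since intensity falls as 1/r²,
At 1.00 m: (2.80/1.00)² = 7.840, so 0.548 × 7.840 = 4.296 mW/cm²
At 2.26 m: 4.296 × (1.00/2.26)² = 4.296 × 0.1958 = 0.8412 mW/cm².

4.30 mW/cm²; 0.841 mW/cm²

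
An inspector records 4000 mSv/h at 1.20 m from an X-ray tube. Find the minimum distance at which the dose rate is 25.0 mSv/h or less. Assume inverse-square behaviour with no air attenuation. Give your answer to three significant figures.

15.2 m

Applying the 1/r² law, d₂ = d₁·√(I₁/I₂).
I₁/I₂ = 4000/25.0 = 160.0, so d₂ = 1.20 × √160.0 = 15.18 m.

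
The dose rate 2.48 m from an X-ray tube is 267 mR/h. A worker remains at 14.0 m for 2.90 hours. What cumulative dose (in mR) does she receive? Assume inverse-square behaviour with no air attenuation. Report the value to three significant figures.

24.3 mR

Intensity scales as (d₁/d₂)², so rate at 14.0 m:
267 × (2.48/14.0)² = 267 × 0.03138 = 8.378 mR/h.
Dose = rate × time = 8.378 mR/h × 2.900 h = 24.30 mR.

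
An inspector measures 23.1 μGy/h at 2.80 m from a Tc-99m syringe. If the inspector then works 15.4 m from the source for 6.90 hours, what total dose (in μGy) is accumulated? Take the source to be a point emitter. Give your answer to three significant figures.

By the inverse-square law, rate at 15.4 m:
23.1 × (2.80/15.4)² = 23.1 × 0.03306 = 0.7637 μGy/h.
Dose = rate × time = 0.7637 μGy/h × 6.900 h = 5.270 μGy.

5.27 μGy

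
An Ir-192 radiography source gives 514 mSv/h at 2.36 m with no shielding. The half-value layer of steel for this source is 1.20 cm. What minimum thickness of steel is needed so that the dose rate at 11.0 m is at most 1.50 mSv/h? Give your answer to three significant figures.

4.78 cm

At 11.0 m, distance alone gives 514 × (2.36/11.0)² = 514 × 0.04603 = 23.66 mSv/h.
Further attenuation needed: 23.66/1.50 = 15.77.
n = log₂(15.77) = 3.979 half-value layers.
Thickness = 3.979 × 1.20 cm = 4.775 cm.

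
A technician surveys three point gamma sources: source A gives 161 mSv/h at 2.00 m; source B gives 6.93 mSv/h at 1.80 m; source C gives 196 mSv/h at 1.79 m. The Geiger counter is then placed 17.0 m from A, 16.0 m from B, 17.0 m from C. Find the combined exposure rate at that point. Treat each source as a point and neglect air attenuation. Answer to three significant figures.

4.49 mSv/h

By superposition, sum each source's inverse-square contribution:
A: 161 × (2.00/17.0)² = 2.228 mSv/h
B: 6.93 × (1.80/16.0)² = 0.08771 mSv/h
C: 196 × (1.79/17.0)² = 2.173 mSv/h
Total = 2.228 + 0.08771 + 2.173 = 4.489 mSv/h.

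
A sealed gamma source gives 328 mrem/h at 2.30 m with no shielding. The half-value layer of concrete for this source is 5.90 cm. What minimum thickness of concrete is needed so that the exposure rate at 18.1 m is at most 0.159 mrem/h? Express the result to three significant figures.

29.8 cm

At 18.1 m, distance alone gives 328 × (2.30/18.1)² = 328 × 0.01615 = 5.297 mrem/h.
Further attenuation needed: 5.297/0.159 = 33.31.
n = log₂(33.31) = 5.058 half-value layers.
Thickness = 5.058 × 5.90 cm = 29.84 cm.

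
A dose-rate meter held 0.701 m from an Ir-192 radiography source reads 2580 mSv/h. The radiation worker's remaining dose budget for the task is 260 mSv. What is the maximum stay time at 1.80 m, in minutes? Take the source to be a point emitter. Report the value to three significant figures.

Since intensity falls as 1/r², rate at 1.80 m:
(0.701/1.80)² = 0.1517, so 2580 × 0.1517 = 391.4 mSv/h.
Stay time = 260 mSv ÷ 391.4 mSv/h = 0.6643 h = 39.86 min.

39.9 min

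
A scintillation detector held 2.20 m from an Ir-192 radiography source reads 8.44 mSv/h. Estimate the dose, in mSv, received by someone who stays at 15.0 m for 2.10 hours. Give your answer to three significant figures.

Intensity scales as (d₁/d₂)², so rate at 15.0 m:
8.44 × (2.20/15.0)² = 8.44 × 0.02151 = 0.1815 mSv/h.
Dose = rate × time = 0.1815 mSv/h × 2.100 h = 0.3811 mSv.

0.381 mSv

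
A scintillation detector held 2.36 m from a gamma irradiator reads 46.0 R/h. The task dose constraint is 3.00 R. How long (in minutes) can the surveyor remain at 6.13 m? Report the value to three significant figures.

26.4 min

Using I₁d₁² = I₂d₂², rate at 6.13 m:
(2.36/6.13)² = 0.1482, so 46.0 × 0.1482 = 6.817 R/h.
Stay time = 3.00 R ÷ 6.817 R/h = 0.4401 h = 26.41 min.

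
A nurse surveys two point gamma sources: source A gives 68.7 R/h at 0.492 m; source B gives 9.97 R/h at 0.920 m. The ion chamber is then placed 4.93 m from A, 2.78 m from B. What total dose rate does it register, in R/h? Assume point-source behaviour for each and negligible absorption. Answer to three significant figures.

1.78 R/h

By superposition, sum each source's inverse-square contribution:
A: 68.7 × (0.492/4.93)² = 0.6842 R/h
B: 9.97 × (0.920/2.78)² = 1.092 R/h
Total = 0.6842 + 1.092 = 1.776 R/h.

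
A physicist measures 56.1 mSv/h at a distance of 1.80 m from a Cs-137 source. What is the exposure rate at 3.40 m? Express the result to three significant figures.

Using I₁d₁² = I₂d₂², the rate at 3.40 m is
56.1 × (1.80/3.40)² = 56.1 × 0.2803 = 15.72 mSv/h.

15.7 mSv/h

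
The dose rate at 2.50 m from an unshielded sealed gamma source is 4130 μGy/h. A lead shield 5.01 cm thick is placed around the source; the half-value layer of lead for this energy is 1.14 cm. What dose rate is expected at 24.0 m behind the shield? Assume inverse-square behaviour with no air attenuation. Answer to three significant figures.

Distance alone: (2.50/24.0)² = 0.01085, so 4130 × 0.01085 = 44.81 μGy/h.
Shield: 5.01/1.14 = 4.395 half-value layers → attenuation 2^(−4.395) = 0.04753.
Combined: 44.81 × 0.04753 = 2.130 μGy/h.

2.13 μGy/h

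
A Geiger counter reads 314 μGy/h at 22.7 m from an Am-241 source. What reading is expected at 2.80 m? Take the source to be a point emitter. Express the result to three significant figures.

Applying the 1/r² law, the rate at 2.80 m is
314 × (22.7/2.80)² = 314 × 65.73 = 20640 μGy/h.

20600 μGy/h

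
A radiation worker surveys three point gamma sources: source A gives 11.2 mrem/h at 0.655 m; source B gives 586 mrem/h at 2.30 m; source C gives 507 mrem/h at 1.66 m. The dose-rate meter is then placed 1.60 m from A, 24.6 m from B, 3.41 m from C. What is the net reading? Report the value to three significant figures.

By superposition, sum each source's inverse-square contribution:
A: 11.2 × (0.655/1.60)² = 1.877 mrem/h
B: 586 × (2.30/24.6)² = 5.123 mrem/h
C: 507 × (1.66/3.41)² = 120.1 mrem/h
Total = 1.877 + 5.123 + 120.1 = 127.1 mrem/h.

127 mrem/h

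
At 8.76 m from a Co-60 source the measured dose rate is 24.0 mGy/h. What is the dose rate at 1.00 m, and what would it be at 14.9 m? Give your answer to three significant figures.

Applying the 1/r² law,
At 1.00 m: (8.76/1.00)² = 76.74, so 24.0 × 76.74 = 1842 mGy/h
At 14.9 m: 1842 × (1.00/14.9)² = 1842 × 0.004504 = 8.296 mGy/h.

1840 mGy/h; 8.30 mGy/h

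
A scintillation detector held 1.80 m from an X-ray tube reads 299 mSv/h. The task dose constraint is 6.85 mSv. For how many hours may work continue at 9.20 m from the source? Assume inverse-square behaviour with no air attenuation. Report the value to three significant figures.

Intensity scales as (d₁/d₂)², so rate at 9.20 m:
299 × (1.80/9.20)² = 299 × 0.03828 = 11.45 mSv/h.
Stay time = 6.85 mSv ÷ 11.45 mSv/h = 0.5983 h.

0.598 h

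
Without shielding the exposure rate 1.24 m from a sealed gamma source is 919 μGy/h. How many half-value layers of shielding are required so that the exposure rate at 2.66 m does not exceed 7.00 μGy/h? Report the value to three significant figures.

4.83 half-value layers

At 2.66 m, distance alone gives (1.24/2.66)² = 0.2173, so 919 × 0.2173 = 199.7 μGy/h.
Further attenuation needed: 199.7/7.00 = 28.53.
n = log₂(28.53) = 4.834 half-value layers.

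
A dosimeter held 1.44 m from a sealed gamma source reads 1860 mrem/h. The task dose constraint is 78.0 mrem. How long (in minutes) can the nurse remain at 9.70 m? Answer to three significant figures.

Using I₁d₁² = I₂d₂², rate at 9.70 m:
(1.44/9.70)² = 0.02204, so 1860 × 0.02204 = 40.99 mrem/h.
Stay time = 78.0 mrem ÷ 40.99 mrem/h = 1.903 h = 114.2 min.

114 min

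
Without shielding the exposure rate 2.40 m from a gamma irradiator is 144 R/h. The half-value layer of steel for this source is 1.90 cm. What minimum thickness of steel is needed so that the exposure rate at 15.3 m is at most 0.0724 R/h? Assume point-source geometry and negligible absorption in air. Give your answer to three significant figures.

At 15.3 m, distance alone gives (2.40/15.3)² = 0.02461, so 144 × 0.02461 = 3.544 R/h.
Further attenuation needed: 3.544/0.0724 = 48.95.
n = log₂(48.95) = 5.613 half-value layers.
Thickness = 5.613 × 1.90 cm = 10.66 cm.

10.7 cm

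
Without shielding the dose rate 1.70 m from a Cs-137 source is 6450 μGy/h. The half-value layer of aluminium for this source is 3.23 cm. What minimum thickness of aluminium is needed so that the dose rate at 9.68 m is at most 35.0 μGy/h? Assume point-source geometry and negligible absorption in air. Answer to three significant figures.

At 9.68 m, distance alone gives (1.70/9.68)² = 0.03084, so 6450 × 0.03084 = 198.9 μGy/h.
Further attenuation needed: 198.9/35.0 = 5.683.
n = log₂(5.683) = 2.507 half-value layers.
Thickness = 2.507 × 3.23 cm = 8.098 cm.

8.10 cm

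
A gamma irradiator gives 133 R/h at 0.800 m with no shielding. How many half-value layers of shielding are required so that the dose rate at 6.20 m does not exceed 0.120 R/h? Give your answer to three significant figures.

4.21 half-value layers

At 6.20 m, distance alone gives (0.800/6.20)² = 0.01665, so 133 × 0.01665 = 2.214 R/h.
Further attenuation needed: 2.214/0.120 = 18.45.
n = log₂(18.45) = 4.206 half-value layers.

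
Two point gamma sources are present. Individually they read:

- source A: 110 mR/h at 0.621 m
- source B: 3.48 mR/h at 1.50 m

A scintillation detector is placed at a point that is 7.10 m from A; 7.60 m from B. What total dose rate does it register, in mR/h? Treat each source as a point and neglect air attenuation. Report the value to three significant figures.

0.977 mR/h

Each source contributes Iᵢ·(dᵢ/rᵢ)²; contributions add.
A: 110 × (0.621/7.10)² = 0.8415 mR/h
B: 3.48 × (1.50/7.60)² = 0.1356 mR/h
Total = 0.8415 + 0.1356 = 0.9771 mR/h.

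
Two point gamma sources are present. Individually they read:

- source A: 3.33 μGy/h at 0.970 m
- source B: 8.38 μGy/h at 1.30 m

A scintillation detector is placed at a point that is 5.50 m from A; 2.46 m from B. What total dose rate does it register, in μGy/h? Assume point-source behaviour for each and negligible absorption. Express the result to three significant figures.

2.44 μGy/h

By superposition, sum each source's inverse-square contribution:
A: 3.33 × (0.970/5.50)² = 0.1036 μGy/h
B: 8.38 × (1.30/2.46)² = 2.340 μGy/h
Total = 0.1036 + 2.340 = 2.444 μGy/h.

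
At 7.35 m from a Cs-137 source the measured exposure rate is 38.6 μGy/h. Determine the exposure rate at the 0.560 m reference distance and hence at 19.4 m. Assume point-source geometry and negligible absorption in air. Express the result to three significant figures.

Using I₁d₁² = I₂d₂²,
At 0.560 m: (7.35/0.560)² = 172.3, so 38.6 × 172.3 = 6651 μGy/h
At 19.4 m: 6651 × (0.560/19.4)² = 6651 × 0.0008332 = 5.542 μGy/h.

6650 μGy/h; 5.54 μGy/h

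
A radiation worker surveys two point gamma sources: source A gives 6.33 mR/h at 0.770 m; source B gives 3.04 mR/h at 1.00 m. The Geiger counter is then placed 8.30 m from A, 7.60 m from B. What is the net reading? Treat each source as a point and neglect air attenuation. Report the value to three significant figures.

0.107 mR/h

Each source contributes Iᵢ·(dᵢ/rᵢ)²; contributions add.
A: 6.33 × (0.770/8.30)² = 0.05448 mR/h
B: 3.04 × (1.00/7.60)² = 0.05263 mR/h
Total = 0.05448 + 0.05263 = 0.1071 mR/h.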